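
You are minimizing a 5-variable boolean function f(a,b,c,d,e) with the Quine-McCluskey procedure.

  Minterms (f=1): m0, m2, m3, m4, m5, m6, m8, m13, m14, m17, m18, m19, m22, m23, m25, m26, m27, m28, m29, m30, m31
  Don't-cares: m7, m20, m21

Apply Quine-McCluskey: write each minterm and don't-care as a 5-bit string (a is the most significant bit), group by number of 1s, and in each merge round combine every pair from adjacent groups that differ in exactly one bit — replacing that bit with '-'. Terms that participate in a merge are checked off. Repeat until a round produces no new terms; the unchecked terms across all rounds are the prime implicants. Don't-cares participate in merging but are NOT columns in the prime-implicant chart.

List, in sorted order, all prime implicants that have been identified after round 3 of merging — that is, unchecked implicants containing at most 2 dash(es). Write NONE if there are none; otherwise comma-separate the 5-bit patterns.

--101, --110, 0-000, 00--0

size-2^0 implicants → 00000(✓)  00010(✓)  00011(✓)  00100(✓)  00101(✓)  00110(✓)  00111(✓)  01000(✓)  01101(✓)  01110(✓)  10001(✓)  10010(✓)  10011(✓)  10100(✓)  10101(✓)  10110(✓)  10111(✓)  11001(✓)  11010(✓)  11011(✓)  11100(✓)  11101(✓)  11110(✓)  11111(✓)
size-2^1 implicants → -0010(✓)  -0011(✓)  -0100(✓)  -0101(✓)  -0110(✓)  -0111(✓)  -1101(✓)  -1110(✓)  0-000  0-101(✓)  0-110(✓)  00-00(✓)  00-10(✓)  00-11(✓)  000-0(✓)  0001-(✓)  001-0(✓)  001-1(✓)  0010-(✓)  0011-(✓)  1-001(✓)  1-010(✓)  1-011(✓)  1-100(✓)  1-101(✓)  1-110(✓)  1-111(✓)  10-01(✓)  10-10(✓)  10-11(✓)  100-1(✓)  1001-(✓)  101-0(✓)  101-1(✓)  1010-(✓)  1011-(✓)  11-01(✓)  11-10(✓)  11-11(✓)  110-1(✓)  1101-(✓)  111-0(✓)  111-1(✓)  1110-(✓)  1111-(✓)
size-2^2 implicants → --101  --110  -0-10(✓)  -0-11(✓)  -001-(✓)  -01-0(✓)  -01-1(✓)  -010-(✓)  -011-(✓)  00--0  00-1-(✓)  001--(✓)  1--01(✓)  1--10(✓)  1--11(✓)  1-0-1(✓)  1-01-(✓)  1-1-0(✓)  1-1-1(✓)  1-10-(✓)  1-11-(✓)  10--1(✓)  10-1-(✓)  101--(✓)  11--1(✓)  11-1-(✓)  111--(✓)
size-2^3 implicants → -0-1-  -01--  1---1  1--1-  1-1--
Unchecked terms (primes): --101, --110, -0-1-, -01--, 0-000, 00--0, 1---1, 1--1-, 1-1--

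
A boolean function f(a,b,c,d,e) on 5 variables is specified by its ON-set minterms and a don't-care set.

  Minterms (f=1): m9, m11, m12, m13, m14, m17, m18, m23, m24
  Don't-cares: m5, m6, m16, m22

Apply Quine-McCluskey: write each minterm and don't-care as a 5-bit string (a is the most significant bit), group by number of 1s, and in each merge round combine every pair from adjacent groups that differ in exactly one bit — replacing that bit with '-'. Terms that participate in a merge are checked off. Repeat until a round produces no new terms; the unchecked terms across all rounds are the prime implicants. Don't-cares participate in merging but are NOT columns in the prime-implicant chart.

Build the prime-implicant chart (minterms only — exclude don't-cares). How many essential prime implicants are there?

4

size-2^0 implicants → 00101(✓)  00110(✓)  01001(✓)  01011(✓)  01100(✓)  01101(✓)  01110(✓)  10000(✓)  10001(✓)  10010(✓)  10110(✓)  10111(✓)  11000(✓)
size-2^1 implicants → -0110  0-101  0-110  01-01  010-1  011-0  0110-  1-000  10-10  100-0  1000-  1011-
Unchecked terms (primes): -0110, 0-101, 0-110, 01-01, 010-1, 011-0, 0110-, 1-000, 10-10, 100-0, 1000-, 1011-
Minterm coverage:
  m9 ⊆ 01-01,010-1
  m11 ⊆ 010-1 [E]
  m12 ⊆ 011-0,0110-
  m13 ⊆ 0-101,01-01,0110-
  m14 ⊆ 0-110,011-0
  m17 ⊆ 1000- [E]
  m18 ⊆ 10-10,100-0
  m23 ⊆ 1011- [E]
  m24 ⊆ 1-000 [E]
E = {010-1, 1-000, 1000-, 1011-}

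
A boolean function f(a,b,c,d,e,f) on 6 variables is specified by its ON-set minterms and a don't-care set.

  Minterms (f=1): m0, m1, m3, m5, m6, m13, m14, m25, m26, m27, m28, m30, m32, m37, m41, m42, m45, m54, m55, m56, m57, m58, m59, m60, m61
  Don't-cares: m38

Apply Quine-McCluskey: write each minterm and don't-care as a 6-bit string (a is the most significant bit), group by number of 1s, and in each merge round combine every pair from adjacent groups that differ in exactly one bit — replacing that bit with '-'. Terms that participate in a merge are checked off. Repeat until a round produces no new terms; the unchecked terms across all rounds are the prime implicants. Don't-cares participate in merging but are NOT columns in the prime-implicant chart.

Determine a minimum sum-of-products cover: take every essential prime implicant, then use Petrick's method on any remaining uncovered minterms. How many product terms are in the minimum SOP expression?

[col 0] 000000*, 000001*, 000011*, 000101*, 000110*, 001101*, 001110*, 011001*, 011010*, 011011*, 011100*, 011110*, 100000*, 100101*, 100110*, 101001*, 101010*, 101101*, 110110*, 110111*, 111000*, 111001*, 111010*, 111011*, 111100*, 111101*
[col 1] -00000, -00101*, -00110, -01101*, -11001*, -11010*, -11011*, -11100, 0-1110, 00-101*, 00-110, 000-01, 0000-1, 00000-, 011-10, 0110-1*, 01101-*, 0111-0, 1-0110, 1-1001*, 1-1010, 1-1101*, 10-101*, 101-01*, 11011-, 111-00*, 111-01*, 1110-0*, 1110-1*, 11100-*, 11101-*, 11110-*
[col 2] -0-101, -110-1, -1101-, 1-1-01, 111-0-, 1110--
Prime implicants: -0-101, -00000, -00110, -110-1, -1101-, -11100, 0-1110, 00-110, 000-01, 0000-1, 00000-, 011-10, 0111-0, 1-0110, 1-1-01, 1-1010, 11011-, 111-0-, 1110--
PI chart (minterm → PIs covering it):
  0 | -00000,00000-
  1 | 000-01,0000-1,00000-
  3 | 0000-1  (sole → essential)
  5 | -0-101,000-01
  6 | -00110,00-110
  13 | -0-101  (sole → essential)
  14 | 0-1110,00-110
  25 | -110-1  (sole → essential)
  26 | -1101-,011-10
  27 | -110-1,-1101-
  28 | -11100,0111-0
  30 | 0-1110,011-10,0111-0
  32 | -00000  (sole → essential)
  37 | -0-101  (sole → essential)
  41 | 1-1-01  (sole → essential)
  42 | 1-1010  (sole → essential)
  45 | -0-101,1-1-01
  54 | 1-0110,11011-
  55 | 11011-  (sole → essential)
  56 | 111-0-,1110--
  57 | -110-1,1-1-01,111-0-,1110--
  58 | -1101-,1-1010,1110--
  59 | -110-1,-1101-,1110--
  60 | -11100,111-0-
  61 | 1-1-01,111-0-
Essential prime implicants: -0-101, -00000, -110-1, 0000-1, 1-1-01, 1-1010, 11011-
Petrick residual → -1101-, 00-110, 0111-0, 111-0-
Minimum SOP uses 11 PIs: b'de'f + b'c'd'e'f' + bcd'f + bcd'e + a'b'def' + a'b'c'd'f + a'bcdf' + ace'f + acd'ef' + abc'de + abce'

11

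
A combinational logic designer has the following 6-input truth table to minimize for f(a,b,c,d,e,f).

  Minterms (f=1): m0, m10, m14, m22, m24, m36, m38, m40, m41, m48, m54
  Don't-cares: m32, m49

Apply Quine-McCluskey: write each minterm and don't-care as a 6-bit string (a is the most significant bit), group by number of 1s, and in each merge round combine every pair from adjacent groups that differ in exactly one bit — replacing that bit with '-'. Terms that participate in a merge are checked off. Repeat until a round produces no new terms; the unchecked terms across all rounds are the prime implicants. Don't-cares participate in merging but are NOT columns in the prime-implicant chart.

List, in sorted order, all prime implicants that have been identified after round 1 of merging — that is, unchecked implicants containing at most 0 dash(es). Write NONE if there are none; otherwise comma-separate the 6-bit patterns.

011000

[col 0] 000000*, 001010*, 001110*, 010110*, 011000, 100000*, 100100*, 100110*, 101000*, 101001*, 110000*, 110001*, 110110*
[col 1] -00000, -10110, 001-10, 1-0000, 1-0110, 10-000, 100-00, 1001-0, 10100-, 11000-
Prime implicants: -00000, -10110, 001-10, 011000, 1-0000, 1-0110, 10-000, 100-00, 1001-0, 10100-, 11000-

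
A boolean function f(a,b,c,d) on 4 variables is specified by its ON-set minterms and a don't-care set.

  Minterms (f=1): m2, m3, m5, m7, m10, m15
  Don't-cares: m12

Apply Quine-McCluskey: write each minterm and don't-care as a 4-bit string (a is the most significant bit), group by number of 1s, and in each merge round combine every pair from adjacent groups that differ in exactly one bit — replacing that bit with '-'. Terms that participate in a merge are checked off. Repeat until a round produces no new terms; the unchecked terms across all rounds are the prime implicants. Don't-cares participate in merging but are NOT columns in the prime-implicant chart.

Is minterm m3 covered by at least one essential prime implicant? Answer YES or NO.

Round 0: 0010✓ 0011✓ 0101✓ 0111✓ 1010✓ 1100 1111✓
Round 1: -010 -111 0-11 001- 01-1
PIs = {-010, -111, 0-11, 001-, 01-1, 1100}
Coverage chart:
  m2: -010,001-
  m3: 0-11,001-
  m5: 01-1 ←essential
  m7: -111,0-11,01-1
  m10: -010 ←essential
  m15: -111 ←essential
Essential: -010, -111, 01-1

NO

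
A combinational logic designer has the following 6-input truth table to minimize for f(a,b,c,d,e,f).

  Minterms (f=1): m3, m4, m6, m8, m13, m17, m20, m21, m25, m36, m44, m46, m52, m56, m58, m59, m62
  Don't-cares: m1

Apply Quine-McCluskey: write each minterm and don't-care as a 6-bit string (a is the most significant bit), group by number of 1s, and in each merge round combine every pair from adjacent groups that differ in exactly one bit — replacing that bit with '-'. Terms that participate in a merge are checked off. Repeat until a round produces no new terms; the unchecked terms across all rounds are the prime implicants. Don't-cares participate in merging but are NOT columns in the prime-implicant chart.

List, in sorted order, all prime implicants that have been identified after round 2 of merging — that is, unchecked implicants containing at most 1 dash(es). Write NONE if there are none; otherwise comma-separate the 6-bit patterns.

0-0001, 0000-1, 0001-0, 001000, 001101, 01-001, 010-01, 01010-, 1-1110, 10-100, 1011-0, 111-10, 1110-0, 11101-

[col 0] 000001*, 000011*, 000100*, 000110*, 001000, 001101, 010001*, 010100*, 010101*, 011001*, 100100*, 101100*, 101110*, 110100*, 111000*, 111010*, 111011*, 111110*
[col 1] -00100*, -10100*, 0-0001, 0-0100*, 0000-1, 0001-0, 01-001, 010-01, 01010-, 1-0100*, 1-1110, 10-100, 1011-0, 111-10, 1110-0, 11101-
[col 2] --0100
Prime implicants: --0100, 0-0001, 0000-1, 0001-0, 001000, 001101, 01-001, 010-01, 01010-, 1-1110, 10-100, 1011-0, 111-10, 1110-0, 11101-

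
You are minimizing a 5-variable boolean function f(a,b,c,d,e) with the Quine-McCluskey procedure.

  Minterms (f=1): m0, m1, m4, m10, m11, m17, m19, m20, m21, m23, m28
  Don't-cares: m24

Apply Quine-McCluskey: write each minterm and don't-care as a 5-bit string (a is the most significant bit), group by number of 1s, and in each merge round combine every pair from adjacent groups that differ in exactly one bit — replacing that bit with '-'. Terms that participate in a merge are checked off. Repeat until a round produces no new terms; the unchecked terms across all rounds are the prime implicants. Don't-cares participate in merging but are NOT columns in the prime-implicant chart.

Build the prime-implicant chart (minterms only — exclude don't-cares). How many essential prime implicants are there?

[col 0] 00000*, 00001*, 00100*, 01010*, 01011*, 10001*, 10011*, 10100*, 10101*, 10111*, 11000*, 11100*
[col 1] -0001, -0100, 00-00, 0000-, 0101-, 1-100, 10-01*, 10-11*, 100-1*, 101-1*, 1010-, 11-00
[col 2] 10--1
Prime implicants: -0001, -0100, 00-00, 0000-, 0101-, 1-100, 10--1, 1010-, 11-00
PI chart (minterm → PIs covering it):
  0 | 00-00,0000-
  1 | -0001,0000-
  4 | -0100,00-00
  10 | 0101-  (sole → essential)
  11 | 0101-  (sole → essential)
  17 | -0001,10--1
  19 | 10--1  (sole → essential)
  20 | -0100,1-100,1010-
  21 | 10--1,1010-
  23 | 10--1  (sole → essential)
  28 | 1-100,11-00
Essential prime implicants: 0101-, 10--1

2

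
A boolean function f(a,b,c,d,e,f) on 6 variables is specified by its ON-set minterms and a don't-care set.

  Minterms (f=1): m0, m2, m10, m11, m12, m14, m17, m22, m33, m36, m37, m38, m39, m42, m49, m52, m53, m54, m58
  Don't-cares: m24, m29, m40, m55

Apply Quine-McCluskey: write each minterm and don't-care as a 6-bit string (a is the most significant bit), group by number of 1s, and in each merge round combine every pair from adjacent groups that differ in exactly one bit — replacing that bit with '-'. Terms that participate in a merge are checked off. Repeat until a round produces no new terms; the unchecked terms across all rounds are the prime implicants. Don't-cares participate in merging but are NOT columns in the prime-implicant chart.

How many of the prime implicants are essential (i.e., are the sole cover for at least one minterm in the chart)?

8

[col 0] 000000*, 000010*, 001010*, 001011*, 001100*, 001110*, 010001*, 010110*, 011000, 011101, 100001*, 100100*, 100101*, 100110*, 100111*, 101000*, 101010*, 110001*, 110100*, 110101*, 110110*, 110111*, 111010*
[col 1] -01010, -10001, -10110, 00-010, 0000-0, 001-10, 00101-, 0011-0, 1-0001*, 1-0100*, 1-0101*, 1-0110*, 1-0111*, 1-1010, 100-01*, 1001-0*, 1001-1*, 10010-*, 10011-*, 1010-0, 110-01*, 1101-0*, 1101-1*, 11010-*, 11011-*
[col 2] 1-0-01, 1-01-0*, 1-01-1*, 1-010-*, 1-011-*, 1001--*, 1101--*
[col 3] 1-01--
Prime implicants: -01010, -10001, -10110, 00-010, 0000-0, 001-10, 00101-, 0011-0, 011000, 011101, 1-0-01, 1-01--, 1-1010, 1010-0
PI chart (minterm → PIs covering it):
  0 | 0000-0  (sole → essential)
  2 | 00-010,0000-0
  10 | -01010,00-010,001-10,00101-
  11 | 00101-  (sole → essential)
  12 | 0011-0  (sole → essential)
  14 | 001-10,0011-0
  17 | -10001  (sole → essential)
  22 | -10110  (sole → essential)
  33 | 1-0-01  (sole → essential)
  36 | 1-01--  (sole → essential)
  37 | 1-0-01,1-01--
  38 | 1-01--  (sole → essential)
  39 | 1-01--  (sole → essential)
  42 | -01010,1-1010,1010-0
  49 | -10001,1-0-01
  52 | 1-01--  (sole → essential)
  53 | 1-0-01,1-01--
  54 | -10110,1-01--
  58 | 1-1010  (sole → essential)
Essential prime implicants: -10001, -10110, 0000-0, 00101-, 0011-0, 1-0-01, 1-01--, 1-1010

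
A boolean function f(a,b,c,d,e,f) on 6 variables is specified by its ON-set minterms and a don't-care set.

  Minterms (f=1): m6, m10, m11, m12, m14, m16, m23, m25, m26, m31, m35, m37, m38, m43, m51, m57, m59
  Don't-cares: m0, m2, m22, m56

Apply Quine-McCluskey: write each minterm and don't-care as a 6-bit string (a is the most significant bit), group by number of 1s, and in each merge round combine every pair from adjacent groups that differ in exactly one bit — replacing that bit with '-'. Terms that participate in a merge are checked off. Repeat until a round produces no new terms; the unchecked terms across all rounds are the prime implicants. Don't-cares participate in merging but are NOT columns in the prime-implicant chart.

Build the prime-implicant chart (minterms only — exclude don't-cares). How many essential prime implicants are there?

size-2^0 implicants → 000000(✓)  000010(✓)  000110(✓)  001010(✓)  001011(✓)  001100(✓)  001110(✓)  010000(✓)  010110(✓)  010111(✓)  011001(✓)  011010(✓)  011111(✓)  100011(✓)  100101  100110(✓)  101011(✓)  110011(✓)  111000(✓)  111001(✓)  111011(✓)
size-2^1 implicants → -00110  -01011  -11001  0-0000  0-0110  0-1010  00-010(✓)  00-110(✓)  000-10(✓)  0000-0  001-10(✓)  00101-  0011-0  01-111  01011-  1-0011(✓)  1-1011(✓)  10-011(✓)  11-011(✓)  1110-1  11100-
size-2^2 implicants → 00--10  1--011
Unchecked terms (primes): -00110, -01011, -11001, 0-0000, 0-0110, 0-1010, 00--10, 0000-0, 00101-, 0011-0, 01-111, 01011-, 1--011, 100101, 1110-1, 11100-
Minterm coverage:
  m6 ⊆ -00110,0-0110,00--10
  m10 ⊆ 0-1010,00--10,00101-
  m11 ⊆ -01011,00101-
  m12 ⊆ 0011-0 [E]
  m14 ⊆ 00--10,0011-0
  m16 ⊆ 0-0000 [E]
  m23 ⊆ 01-111,01011-
  m25 ⊆ -11001 [E]
  m26 ⊆ 0-1010 [E]
  m31 ⊆ 01-111 [E]
  m35 ⊆ 1--011 [E]
  m37 ⊆ 100101 [E]
  m38 ⊆ -00110 [E]
  m43 ⊆ -01011,1--011
  m51 ⊆ 1--011 [E]
  m57 ⊆ -11001,1110-1,11100-
  m59 ⊆ 1--011,1110-1
E = {-00110, -11001, 0-0000, 0-1010, 0011-0, 01-111, 1--011, 100101}

8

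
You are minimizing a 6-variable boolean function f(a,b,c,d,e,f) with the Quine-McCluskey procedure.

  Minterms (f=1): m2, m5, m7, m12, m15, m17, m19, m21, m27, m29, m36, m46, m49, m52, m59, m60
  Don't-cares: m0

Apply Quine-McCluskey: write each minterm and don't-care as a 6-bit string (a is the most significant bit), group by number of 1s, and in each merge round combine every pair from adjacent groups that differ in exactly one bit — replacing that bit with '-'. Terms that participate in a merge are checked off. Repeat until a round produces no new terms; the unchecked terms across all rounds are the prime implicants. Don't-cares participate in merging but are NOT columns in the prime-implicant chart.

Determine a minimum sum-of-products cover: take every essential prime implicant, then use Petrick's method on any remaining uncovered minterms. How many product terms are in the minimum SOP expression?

11

size-2^0 implicants → 000000(✓)  000010(✓)  000101(✓)  000111(✓)  001100  001111(✓)  010001(✓)  010011(✓)  010101(✓)  011011(✓)  011101(✓)  100100(✓)  101110  110001(✓)  110100(✓)  111011(✓)  111100(✓)
size-2^1 implicants → -10001  -11011  0-0101  00-111  0000-0  0001-1  01-011  01-101  010-01  0100-1  1-0100  11-100
Unchecked terms (primes): -10001, -11011, 0-0101, 00-111, 0000-0, 0001-1, 001100, 01-011, 01-101, 010-01, 0100-1, 1-0100, 101110, 11-100
Minterm coverage:
  m2 ⊆ 0000-0 [E]
  m5 ⊆ 0-0101,0001-1
  m7 ⊆ 00-111,0001-1
  m12 ⊆ 001100 [E]
  m15 ⊆ 00-111 [E]
  m17 ⊆ -10001,010-01,0100-1
  m19 ⊆ 01-011,0100-1
  m21 ⊆ 0-0101,01-101,010-01
  m27 ⊆ -11011,01-011
  m29 ⊆ 01-101 [E]
  m36 ⊆ 1-0100 [E]
  m46 ⊆ 101110 [E]
  m49 ⊆ -10001 [E]
  m52 ⊆ 1-0100,11-100
  m59 ⊆ -11011 [E]
  m60 ⊆ 11-100 [E]
E = {-10001, -11011, 00-111, 0000-0, 001100, 01-101, 1-0100, 101110, 11-100}
Petrick residual → 0-0101, 01-011
Cover = bc'd'e'f + bcd'ef + a'c'de'f + a'b'def + a'b'c'd'f' + a'b'cde'f' + a'bd'ef + a'bde'f + ac'de'f' + ab'cdef' + abde'f'  |cover|=11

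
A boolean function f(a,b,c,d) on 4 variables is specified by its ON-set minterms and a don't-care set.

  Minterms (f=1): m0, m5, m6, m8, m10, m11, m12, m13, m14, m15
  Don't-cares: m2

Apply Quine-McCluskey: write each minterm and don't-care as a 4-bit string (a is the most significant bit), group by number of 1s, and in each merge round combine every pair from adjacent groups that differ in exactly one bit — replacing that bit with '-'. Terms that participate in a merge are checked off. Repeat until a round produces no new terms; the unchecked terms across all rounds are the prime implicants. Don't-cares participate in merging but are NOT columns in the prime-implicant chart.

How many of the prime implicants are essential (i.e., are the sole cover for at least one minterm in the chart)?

size-2^0 implicants → 0000(✓)  0010(✓)  0101(✓)  0110(✓)  1000(✓)  1010(✓)  1011(✓)  1100(✓)  1101(✓)  1110(✓)  1111(✓)
size-2^1 implicants → -000(✓)  -010(✓)  -101  -110(✓)  0-10(✓)  00-0(✓)  1-00(✓)  1-10(✓)  1-11(✓)  10-0(✓)  101-(✓)  11-0(✓)  11-1(✓)  110-(✓)  111-(✓)
size-2^2 implicants → --10  -0-0  1--0  1-1-  11--
Unchecked terms (primes): --10, -0-0, -101, 1--0, 1-1-, 11--
Minterm coverage:
  m0 ⊆ -0-0 [E]
  m5 ⊆ -101 [E]
  m6 ⊆ --10 [E]
  m8 ⊆ -0-0,1--0
  m10 ⊆ --10,-0-0,1--0,1-1-
  m11 ⊆ 1-1- [E]
  m12 ⊆ 1--0,11--
  m13 ⊆ -101,11--
  m14 ⊆ --10,1--0,1-1-,11--
  m15 ⊆ 1-1-,11--
E = {--10, -0-0, -101, 1-1-}

4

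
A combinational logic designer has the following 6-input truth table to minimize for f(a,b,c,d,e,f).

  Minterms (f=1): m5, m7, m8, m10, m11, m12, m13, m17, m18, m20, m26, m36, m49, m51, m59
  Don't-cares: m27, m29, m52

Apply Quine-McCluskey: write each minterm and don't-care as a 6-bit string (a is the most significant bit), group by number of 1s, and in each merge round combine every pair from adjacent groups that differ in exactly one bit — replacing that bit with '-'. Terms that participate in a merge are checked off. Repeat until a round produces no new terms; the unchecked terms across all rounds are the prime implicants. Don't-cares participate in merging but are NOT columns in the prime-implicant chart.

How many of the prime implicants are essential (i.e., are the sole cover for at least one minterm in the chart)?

6

size-2^0 implicants → 000101(✓)  000111(✓)  001000(✓)  001010(✓)  001011(✓)  001100(✓)  001101(✓)  010001(✓)  010010(✓)  010100(✓)  011010(✓)  011011(✓)  011101(✓)  100100(✓)  110001(✓)  110011(✓)  110100(✓)  111011(✓)
size-2^1 implicants → -10001  -10100  -11011  0-1010(✓)  0-1011(✓)  0-1101  00-101  0001-1  001-00  0010-0  00101-(✓)  00110-  01-010  01101-(✓)  1-0100  11-011  1100-1
size-2^2 implicants → 0-101-
Unchecked terms (primes): -10001, -10100, -11011, 0-101-, 0-1101, 00-101, 0001-1, 001-00, 0010-0, 00110-, 01-010, 1-0100, 11-011, 1100-1
Minterm coverage:
  m5 ⊆ 00-101,0001-1
  m7 ⊆ 0001-1 [E]
  m8 ⊆ 001-00,0010-0
  m10 ⊆ 0-101-,0010-0
  m11 ⊆ 0-101- [E]
  m12 ⊆ 001-00,00110-
  m13 ⊆ 0-1101,00-101,00110-
  m17 ⊆ -10001 [E]
  m18 ⊆ 01-010 [E]
  m20 ⊆ -10100 [E]
  m26 ⊆ 0-101-,01-010
  m36 ⊆ 1-0100 [E]
  m49 ⊆ -10001,1100-1
  m51 ⊆ 11-011,1100-1
  m59 ⊆ -11011,11-011
E = {-10001, -10100, 0-101-, 0001-1, 01-010, 1-0100}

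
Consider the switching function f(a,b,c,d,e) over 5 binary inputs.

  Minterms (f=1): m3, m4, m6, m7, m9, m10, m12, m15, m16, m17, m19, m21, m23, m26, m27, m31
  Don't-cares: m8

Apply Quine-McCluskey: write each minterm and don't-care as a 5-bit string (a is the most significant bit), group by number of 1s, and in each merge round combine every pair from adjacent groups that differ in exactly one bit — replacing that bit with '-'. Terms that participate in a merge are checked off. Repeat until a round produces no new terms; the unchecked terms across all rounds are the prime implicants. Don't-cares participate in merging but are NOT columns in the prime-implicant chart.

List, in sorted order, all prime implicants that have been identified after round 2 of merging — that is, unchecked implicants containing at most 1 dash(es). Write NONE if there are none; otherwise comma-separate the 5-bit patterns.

Round 0: 00011✓ 00100✓ 00110✓ 00111✓ 01000✓ 01001✓ 01010✓ 01100✓ 01111✓ 10000✓ 10001✓ 10011✓ 10101✓ 10111✓ 11010✓ 11011✓ 11111✓
Round 1: -0011✓ -0111✓ -1010 -1111✓ 0-100 0-111✓ 00-11✓ 001-0 0011- 01-00 010-0 0100- 1-011✓ 1-111✓ 10-01✓ 10-11✓ 100-1✓ 1000- 101-1✓ 11-11✓ 1101-
Round 2: --111 -0-11 1--11 10--1
PIs = {--111, -0-11, -1010, 0-100, 001-0, 0011-, 01-00, 010-0, 0100-, 1--11, 10--1, 1000-, 1101-}

-1010, 0-100, 001-0, 0011-, 01-00, 010-0, 0100-, 1000-, 1101-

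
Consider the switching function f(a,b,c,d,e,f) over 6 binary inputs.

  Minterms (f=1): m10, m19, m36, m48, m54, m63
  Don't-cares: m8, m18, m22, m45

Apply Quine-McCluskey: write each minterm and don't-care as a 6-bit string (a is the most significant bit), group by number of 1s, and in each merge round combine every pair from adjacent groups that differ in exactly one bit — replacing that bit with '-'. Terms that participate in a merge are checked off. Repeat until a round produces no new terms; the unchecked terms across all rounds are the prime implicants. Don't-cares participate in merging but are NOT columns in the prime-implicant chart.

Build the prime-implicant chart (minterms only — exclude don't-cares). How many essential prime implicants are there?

6

size-2^0 implicants → 001000(✓)  001010(✓)  010010(✓)  010011(✓)  010110(✓)  100100  101101  110000  110110(✓)  111111
size-2^1 implicants → -10110  0010-0  010-10  01001-
Unchecked terms (primes): -10110, 0010-0, 010-10, 01001-, 100100, 101101, 110000, 111111
Minterm coverage:
  m10 ⊆ 0010-0 [E]
  m19 ⊆ 01001- [E]
  m36 ⊆ 100100 [E]
  m48 ⊆ 110000 [E]
  m54 ⊆ -10110 [E]
  m63 ⊆ 111111 [E]
E = {-10110, 0010-0, 01001-, 100100, 110000, 111111}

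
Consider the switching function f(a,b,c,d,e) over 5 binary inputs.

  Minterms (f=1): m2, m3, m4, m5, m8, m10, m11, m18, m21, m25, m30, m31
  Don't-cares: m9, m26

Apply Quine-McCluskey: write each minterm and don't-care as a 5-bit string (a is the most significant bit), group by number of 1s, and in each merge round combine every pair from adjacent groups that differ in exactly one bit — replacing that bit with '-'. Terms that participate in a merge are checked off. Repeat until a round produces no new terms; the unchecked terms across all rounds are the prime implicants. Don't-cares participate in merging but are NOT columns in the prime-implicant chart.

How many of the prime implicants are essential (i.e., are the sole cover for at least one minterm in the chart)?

7

size-2^0 implicants → 00010(✓)  00011(✓)  00100(✓)  00101(✓)  01000(✓)  01001(✓)  01010(✓)  01011(✓)  10010(✓)  10101(✓)  11001(✓)  11010(✓)  11110(✓)  11111(✓)
size-2^1 implicants → -0010(✓)  -0101  -1001  -1010(✓)  0-010(✓)  0-011(✓)  0001-(✓)  0010-  010-0(✓)  010-1(✓)  0100-(✓)  0101-(✓)  1-010(✓)  11-10  1111-
size-2^2 implicants → --010  0-01-  010--
Unchecked terms (primes): --010, -0101, -1001, 0-01-, 0010-, 010--, 11-10, 1111-
Minterm coverage:
  m2 ⊆ --010,0-01-
  m3 ⊆ 0-01- [E]
  m4 ⊆ 0010- [E]
  m5 ⊆ -0101,0010-
  m8 ⊆ 010-- [E]
  m10 ⊆ --010,0-01-,010--
  m11 ⊆ 0-01-,010--
  m18 ⊆ --010 [E]
  m21 ⊆ -0101 [E]
  m25 ⊆ -1001 [E]
  m30 ⊆ 11-10,1111-
  m31 ⊆ 1111- [E]
E = {--010, -0101, -1001, 0-01-, 0010-, 010--, 1111-}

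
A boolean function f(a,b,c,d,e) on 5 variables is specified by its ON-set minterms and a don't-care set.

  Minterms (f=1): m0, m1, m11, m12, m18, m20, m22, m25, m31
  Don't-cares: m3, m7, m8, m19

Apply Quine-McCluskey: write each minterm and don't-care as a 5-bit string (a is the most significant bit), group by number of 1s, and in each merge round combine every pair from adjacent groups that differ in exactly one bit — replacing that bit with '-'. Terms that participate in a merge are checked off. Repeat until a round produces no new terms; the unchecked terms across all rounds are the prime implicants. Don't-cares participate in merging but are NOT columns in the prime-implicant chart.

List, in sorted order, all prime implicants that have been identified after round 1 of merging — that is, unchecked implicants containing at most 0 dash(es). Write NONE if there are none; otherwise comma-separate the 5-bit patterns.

11001, 11111

size-2^0 implicants → 00000(✓)  00001(✓)  00011(✓)  00111(✓)  01000(✓)  01011(✓)  01100(✓)  10010(✓)  10011(✓)  10100(✓)  10110(✓)  11001  11111
size-2^1 implicants → -0011  0-000  0-011  00-11  000-1  0000-  01-00  10-10  1001-  101-0
Unchecked terms (primes): -0011, 0-000, 0-011, 00-11, 000-1, 0000-, 01-00, 10-10, 1001-, 101-0, 11001, 11111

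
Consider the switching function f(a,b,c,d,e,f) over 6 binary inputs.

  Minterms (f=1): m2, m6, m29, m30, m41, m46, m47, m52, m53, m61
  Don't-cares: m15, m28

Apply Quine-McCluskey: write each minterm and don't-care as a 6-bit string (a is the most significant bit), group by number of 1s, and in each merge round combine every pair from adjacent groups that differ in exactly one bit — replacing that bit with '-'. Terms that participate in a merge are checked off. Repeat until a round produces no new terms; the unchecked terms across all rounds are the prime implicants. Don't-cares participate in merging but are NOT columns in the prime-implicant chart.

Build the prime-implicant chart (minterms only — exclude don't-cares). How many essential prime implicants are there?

Round 0: 000010✓ 000110✓ 001111✓ 011100✓ 011101✓ 011110✓ 101001 101110✓ 101111✓ 110100✓ 110101✓ 111101✓
Round 1: -01111 -11101 000-10 0111-0 01110- 10111- 11-101 11010-
PIs = {-01111, -11101, 000-10, 0111-0, 01110-, 101001, 10111-, 11-101, 11010-}
Coverage chart:
  m2: 000-10 ←essential
  m6: 000-10 ←essential
  m29: -11101,01110-
  m30: 0111-0 ←essential
  m41: 101001 ←essential
  m46: 10111- ←essential
  m47: -01111,10111-
  m52: 11010- ←essential
  m53: 11-101,11010-
  m61: -11101,11-101
Essential: 000-10, 0111-0, 101001, 10111-, 11010-

5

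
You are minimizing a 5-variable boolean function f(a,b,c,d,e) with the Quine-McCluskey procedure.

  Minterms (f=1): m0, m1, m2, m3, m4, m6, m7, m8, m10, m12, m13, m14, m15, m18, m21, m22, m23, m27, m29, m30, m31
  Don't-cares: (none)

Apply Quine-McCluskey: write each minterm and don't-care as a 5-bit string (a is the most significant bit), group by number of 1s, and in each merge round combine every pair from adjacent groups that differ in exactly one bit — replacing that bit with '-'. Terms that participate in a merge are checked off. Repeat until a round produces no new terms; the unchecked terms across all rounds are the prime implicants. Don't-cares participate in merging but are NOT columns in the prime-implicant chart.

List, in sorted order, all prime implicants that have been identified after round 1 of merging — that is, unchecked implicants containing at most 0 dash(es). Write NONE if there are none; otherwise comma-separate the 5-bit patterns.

NONE

size-2^0 implicants → 00000(✓)  00001(✓)  00010(✓)  00011(✓)  00100(✓)  00110(✓)  00111(✓)  01000(✓)  01010(✓)  01100(✓)  01101(✓)  01110(✓)  01111(✓)  10010(✓)  10101(✓)  10110(✓)  10111(✓)  11011(✓)  11101(✓)  11110(✓)  11111(✓)
size-2^1 implicants → -0010(✓)  -0110(✓)  -0111(✓)  -1101(✓)  -1110(✓)  -1111(✓)  0-000(✓)  0-010(✓)  0-100(✓)  0-110(✓)  0-111(✓)  00-00(✓)  00-10(✓)  00-11(✓)  000-0(✓)  000-1(✓)  0000-(✓)  0001-(✓)  001-0(✓)  0011-(✓)  01-00(✓)  01-10(✓)  010-0(✓)  011-0(✓)  011-1(✓)  0110-(✓)  0111-(✓)  1-101(✓)  1-110(✓)  1-111(✓)  10-10(✓)  101-1(✓)  1011-(✓)  11-11  111-1(✓)  1111-(✓)
size-2^2 implicants → --110(✓)  --111(✓)  -0-10  -011-(✓)  -11-1  -111-(✓)  0--00(✓)  0--10(✓)  0-0-0(✓)  0-1-0(✓)  0-11-(✓)  00--0(✓)  00-1-  000--  01--0(✓)  011--  1-1-1  1-11-(✓)
size-2^3 implicants → --11-  0---0
Unchecked terms (primes): --11-, -0-10, -11-1, 0---0, 00-1-, 000--, 011--, 1-1-1, 11-11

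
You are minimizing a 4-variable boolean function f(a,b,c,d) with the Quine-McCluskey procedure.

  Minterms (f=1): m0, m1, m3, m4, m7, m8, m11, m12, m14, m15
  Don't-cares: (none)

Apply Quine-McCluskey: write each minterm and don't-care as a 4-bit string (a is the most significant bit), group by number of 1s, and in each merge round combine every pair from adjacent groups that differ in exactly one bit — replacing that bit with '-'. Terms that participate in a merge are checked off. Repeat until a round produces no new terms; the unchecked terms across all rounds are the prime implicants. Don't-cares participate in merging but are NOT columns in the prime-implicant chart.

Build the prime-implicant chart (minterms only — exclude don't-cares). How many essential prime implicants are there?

size-2^0 implicants → 0000(✓)  0001(✓)  0011(✓)  0100(✓)  0111(✓)  1000(✓)  1011(✓)  1100(✓)  1110(✓)  1111(✓)
size-2^1 implicants → -000(✓)  -011(✓)  -100(✓)  -111(✓)  0-00(✓)  0-11(✓)  00-1  000-  1-00(✓)  1-11(✓)  11-0  111-
size-2^2 implicants → --00  --11
Unchecked terms (primes): --00, --11, 00-1, 000-, 11-0, 111-
Minterm coverage:
  m0 ⊆ --00,000-
  m1 ⊆ 00-1,000-
  m3 ⊆ --11,00-1
  m4 ⊆ --00 [E]
  m7 ⊆ --11 [E]
  m8 ⊆ --00 [E]
  m11 ⊆ --11 [E]
  m12 ⊆ --00,11-0
  m14 ⊆ 11-0,111-
  m15 ⊆ --11,111-
E = {--00, --11}

2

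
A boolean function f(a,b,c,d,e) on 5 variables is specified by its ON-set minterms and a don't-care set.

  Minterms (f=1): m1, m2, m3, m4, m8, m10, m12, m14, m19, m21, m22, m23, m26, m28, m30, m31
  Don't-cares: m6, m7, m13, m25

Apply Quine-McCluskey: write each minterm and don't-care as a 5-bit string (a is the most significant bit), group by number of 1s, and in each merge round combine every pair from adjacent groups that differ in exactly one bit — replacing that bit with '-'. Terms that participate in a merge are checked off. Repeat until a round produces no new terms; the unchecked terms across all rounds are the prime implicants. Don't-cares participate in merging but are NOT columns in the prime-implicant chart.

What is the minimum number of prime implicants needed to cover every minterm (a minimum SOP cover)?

size-2^0 implicants → 00001(✓)  00010(✓)  00011(✓)  00100(✓)  00110(✓)  00111(✓)  01000(✓)  01010(✓)  01100(✓)  01101(✓)  01110(✓)  10011(✓)  10101(✓)  10110(✓)  10111(✓)  11001  11010(✓)  11100(✓)  11110(✓)  11111(✓)
size-2^1 implicants → -0011(✓)  -0110(✓)  -0111(✓)  -1010(✓)  -1100(✓)  -1110(✓)  0-010(✓)  0-100(✓)  0-110(✓)  00-10(✓)  00-11(✓)  000-1  0001-(✓)  001-0(✓)  0011-(✓)  01-00(✓)  01-10(✓)  010-0(✓)  011-0(✓)  0110-  1-110(✓)  1-111(✓)  10-11(✓)  101-1  1011-(✓)  11-10(✓)  111-0(✓)  1111-(✓)
size-2^2 implicants → --110  -0-11  -011-  -1-10  -11-0  0--10  0-1-0  00-1-  01--0  1-11-
Unchecked terms (primes): --110, -0-11, -011-, -1-10, -11-0, 0--10, 0-1-0, 00-1-, 000-1, 01--0, 0110-, 1-11-, 101-1, 11001
Minterm coverage:
  m1 ⊆ 000-1 [E]
  m2 ⊆ 0--10,00-1-
  m3 ⊆ -0-11,00-1-,000-1
  m4 ⊆ 0-1-0 [E]
  m8 ⊆ 01--0 [E]
  m10 ⊆ -1-10,0--10,01--0
  m12 ⊆ -11-0,0-1-0,01--0,0110-
  m14 ⊆ --110,-1-10,-11-0,0--10,0-1-0,01--0
  m19 ⊆ -0-11 [E]
  m21 ⊆ 101-1 [E]
  m22 ⊆ --110,-011-,1-11-
  m23 ⊆ -0-11,-011-,1-11-,101-1
  m26 ⊆ -1-10 [E]
  m28 ⊆ -11-0 [E]
  m30 ⊆ --110,-1-10,-11-0,1-11-
  m31 ⊆ 1-11- [E]
E = {-0-11, -1-10, -11-0, 0-1-0, 000-1, 01--0, 1-11-, 101-1}
Petrick residual → 0--10
Cover = b'de + bde' + bce' + a'de' + a'ce' + a'b'c'e + a'be' + acd + ab'ce  |cover|=9

9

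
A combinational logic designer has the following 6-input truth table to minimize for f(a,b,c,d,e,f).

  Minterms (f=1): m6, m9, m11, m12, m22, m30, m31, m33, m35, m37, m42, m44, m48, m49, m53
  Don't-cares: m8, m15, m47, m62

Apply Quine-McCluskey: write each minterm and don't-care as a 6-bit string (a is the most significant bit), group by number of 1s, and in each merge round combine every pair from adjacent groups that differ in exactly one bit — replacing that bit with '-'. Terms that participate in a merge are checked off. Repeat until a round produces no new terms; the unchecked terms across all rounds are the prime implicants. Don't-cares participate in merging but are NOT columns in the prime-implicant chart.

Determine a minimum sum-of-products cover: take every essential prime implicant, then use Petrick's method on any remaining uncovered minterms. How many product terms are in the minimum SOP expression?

Round 0: 000110✓ 001000✓ 001001✓ 001011✓ 001100✓ 001111✓ 010110✓ 011110✓ 011111✓ 100001✓ 100011✓ 100101✓ 101010 101100✓ 101111✓ 110000✓ 110001✓ 110101✓ 111110✓
Round 1: -01100 -01111 -11110 0-0110 0-1111 001-00 001-11 0010-1 00100- 01-110 01111- 1-0001✓ 1-0101✓ 100-01✓ 1000-1 110-01✓ 11000-
Round 2: 1-0-01
PIs = {-01100, -01111, -11110, 0-0110, 0-1111, 001-00, 001-11, 0010-1, 00100-, 01-110, 01111-, 1-0-01, 1000-1, 101010, 11000-}
Coverage chart:
  m6: 0-0110 ←essential
  m9: 0010-1,00100-
  m11: 001-11,0010-1
  m12: -01100,001-00
  m22: 0-0110,01-110
  m30: -11110,01-110,01111-
  m31: 0-1111,01111-
  m33: 1-0-01,1000-1
  m35: 1000-1 ←essential
  m37: 1-0-01 ←essential
  m42: 101010 ←essential
  m44: -01100 ←essential
  m48: 11000- ←essential
  m49: 1-0-01,11000-
  m53: 1-0-01 ←essential
Essential: -01100, 0-0110, 1-0-01, 1000-1, 101010, 11000-
Petrick residual → 0010-1, 01111-
Min cover (8 terms): b'cde'f' + a'c'def' + a'b'cd'f + a'bcde + ac'e'f + ab'c'd'f + ab'cd'ef' + abc'd'e'

8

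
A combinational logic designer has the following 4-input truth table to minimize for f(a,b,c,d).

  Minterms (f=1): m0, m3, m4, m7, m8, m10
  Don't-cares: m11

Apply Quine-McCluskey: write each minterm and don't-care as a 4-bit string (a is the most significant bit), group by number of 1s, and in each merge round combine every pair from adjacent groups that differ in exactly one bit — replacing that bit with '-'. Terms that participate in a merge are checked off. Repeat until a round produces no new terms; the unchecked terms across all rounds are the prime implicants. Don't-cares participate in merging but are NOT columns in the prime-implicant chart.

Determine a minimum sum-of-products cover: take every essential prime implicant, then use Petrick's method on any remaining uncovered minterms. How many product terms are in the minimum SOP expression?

size-2^0 implicants → 0000(✓)  0011(✓)  0100(✓)  0111(✓)  1000(✓)  1010(✓)  1011(✓)
size-2^1 implicants → -000  -011  0-00  0-11  10-0  101-
Unchecked terms (primes): -000, -011, 0-00, 0-11, 10-0, 101-
Minterm coverage:
  m0 ⊆ -000,0-00
  m3 ⊆ -011,0-11
  m4 ⊆ 0-00 [E]
  m7 ⊆ 0-11 [E]
  m8 ⊆ -000,10-0
  m10 ⊆ 10-0,101-
E = {0-00, 0-11}
Petrick residual → 10-0
Cover = a'c'd' + a'cd + ab'd'  |cover|=3

3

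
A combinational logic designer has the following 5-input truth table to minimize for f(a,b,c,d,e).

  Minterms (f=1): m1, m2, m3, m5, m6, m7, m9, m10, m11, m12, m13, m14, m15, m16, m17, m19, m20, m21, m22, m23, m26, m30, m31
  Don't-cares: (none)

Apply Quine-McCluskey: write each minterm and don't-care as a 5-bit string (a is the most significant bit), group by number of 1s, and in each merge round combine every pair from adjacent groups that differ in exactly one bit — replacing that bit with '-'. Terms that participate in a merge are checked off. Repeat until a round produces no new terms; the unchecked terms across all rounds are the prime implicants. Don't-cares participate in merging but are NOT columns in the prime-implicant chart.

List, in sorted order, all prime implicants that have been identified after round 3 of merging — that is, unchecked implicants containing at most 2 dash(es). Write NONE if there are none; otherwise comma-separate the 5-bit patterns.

-1-10, 011--, 10-0-, 101--

size-2^0 implicants → 00001(✓)  00010(✓)  00011(✓)  00101(✓)  00110(✓)  00111(✓)  01001(✓)  01010(✓)  01011(✓)  01100(✓)  01101(✓)  01110(✓)  01111(✓)  10000(✓)  10001(✓)  10011(✓)  10100(✓)  10101(✓)  10110(✓)  10111(✓)  11010(✓)  11110(✓)  11111(✓)
size-2^1 implicants → -0001(✓)  -0011(✓)  -0101(✓)  -0110(✓)  -0111(✓)  -1010(✓)  -1110(✓)  -1111(✓)  0-001(✓)  0-010(✓)  0-011(✓)  0-101(✓)  0-110(✓)  0-111(✓)  00-01(✓)  00-10(✓)  00-11(✓)  000-1(✓)  0001-(✓)  001-1(✓)  0011-(✓)  01-01(✓)  01-10(✓)  01-11(✓)  010-1(✓)  0101-(✓)  011-0(✓)  011-1(✓)  0110-(✓)  0111-(✓)  1-110(✓)  1-111(✓)  10-00(✓)  10-01(✓)  10-11(✓)  100-1(✓)  1000-(✓)  101-0(✓)  101-1(✓)  1010-(✓)  1011-(✓)  11-10(✓)  1111-(✓)
size-2^2 implicants → --110(✓)  --111(✓)  -0-01(✓)  -0-11(✓)  -00-1(✓)  -01-1(✓)  -011-(✓)  -1-10  -111-(✓)  0--01(✓)  0--10(✓)  0--11(✓)  0-0-1(✓)  0-01-(✓)  0-1-1(✓)  0-11-(✓)  00--1(✓)  00-1-(✓)  01--1(✓)  01-1-(✓)  011--  1-11-(✓)  10--1(✓)  10-0-  101--
size-2^3 implicants → --11-  -0--1  0---1  0--1-
Unchecked terms (primes): --11-, -0--1, -1-10, 0---1, 0--1-, 011--, 10-0-, 101--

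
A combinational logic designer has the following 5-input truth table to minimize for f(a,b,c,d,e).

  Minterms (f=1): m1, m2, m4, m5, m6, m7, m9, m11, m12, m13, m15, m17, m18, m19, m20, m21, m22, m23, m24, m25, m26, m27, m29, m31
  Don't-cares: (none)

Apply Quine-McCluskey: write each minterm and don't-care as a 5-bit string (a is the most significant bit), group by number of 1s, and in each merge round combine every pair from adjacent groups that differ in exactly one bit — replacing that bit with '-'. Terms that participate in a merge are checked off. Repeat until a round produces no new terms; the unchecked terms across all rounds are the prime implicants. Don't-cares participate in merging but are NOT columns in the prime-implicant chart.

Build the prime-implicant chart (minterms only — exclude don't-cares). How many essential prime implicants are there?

size-2^0 implicants → 00001(✓)  00010(✓)  00100(✓)  00101(✓)  00110(✓)  00111(✓)  01001(✓)  01011(✓)  01100(✓)  01101(✓)  01111(✓)  10001(✓)  10010(✓)  10011(✓)  10100(✓)  10101(✓)  10110(✓)  10111(✓)  11000(✓)  11001(✓)  11010(✓)  11011(✓)  11101(✓)  11111(✓)
size-2^1 implicants → -0001(✓)  -0010(✓)  -0100(✓)  -0101(✓)  -0110(✓)  -0111(✓)  -1001(✓)  -1011(✓)  -1101(✓)  -1111(✓)  0-001(✓)  0-100(✓)  0-101(✓)  0-111(✓)  00-01(✓)  00-10(✓)  001-0(✓)  001-1(✓)  0010-(✓)  0011-(✓)  01-01(✓)  01-11(✓)  010-1(✓)  011-1(✓)  0110-(✓)  1-001(✓)  1-010(✓)  1-011(✓)  1-101(✓)  1-111(✓)  10-01(✓)  10-10(✓)  10-11(✓)  100-1(✓)  1001-(✓)  101-0(✓)  101-1(✓)  1010-(✓)  1011-(✓)  11-01(✓)  11-11(✓)  110-0(✓)  110-1(✓)  1100-(✓)  1101-(✓)  111-1(✓)
size-2^2 implicants → --001(✓)  --101(✓)  --111(✓)  -0-01(✓)  -0-10  -01-0(✓)  -01-1(✓)  -010-(✓)  -011-(✓)  -1-01(✓)  -1-11(✓)  -10-1(✓)  -11-1(✓)  0--01(✓)  0-1-1(✓)  0-10-  001--(✓)  01--1(✓)  1--01(✓)  1--11(✓)  1-0-1(✓)  1-01-  1-1-1(✓)  10--1(✓)  10-1-  101--(✓)  11--1(✓)  110--
size-2^3 implicants → ---01  --1-1  -01--  -1--1  1---1
Unchecked terms (primes): ---01, --1-1, -0-10, -01--, -1--1, 0-10-, 1---1, 1-01-, 10-1-, 110--
Minterm coverage:
  m1 ⊆ ---01 [E]
  m2 ⊆ -0-10 [E]
  m4 ⊆ -01--,0-10-
  m5 ⊆ ---01,--1-1,-01--,0-10-
  m6 ⊆ -0-10,-01--
  m7 ⊆ --1-1,-01--
  m9 ⊆ ---01,-1--1
  m11 ⊆ -1--1 [E]
  m12 ⊆ 0-10- [E]
  m13 ⊆ ---01,--1-1,-1--1,0-10-
  m15 ⊆ --1-1,-1--1
  m17 ⊆ ---01,1---1
  m18 ⊆ -0-10,1-01-,10-1-
  m19 ⊆ 1---1,1-01-,10-1-
  m20 ⊆ -01-- [E]
  m21 ⊆ ---01,--1-1,-01--,1---1
  m22 ⊆ -0-10,-01--,10-1-
  m23 ⊆ --1-1,-01--,1---1,10-1-
  m24 ⊆ 110-- [E]
  m25 ⊆ ---01,-1--1,1---1,110--
  m26 ⊆ 1-01-,110--
  m27 ⊆ -1--1,1---1,1-01-,110--
  m29 ⊆ ---01,--1-1,-1--1,1---1
  m31 ⊆ --1-1,-1--1,1---1
E = {---01, -0-10, -01--, -1--1, 0-10-, 110--}

6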